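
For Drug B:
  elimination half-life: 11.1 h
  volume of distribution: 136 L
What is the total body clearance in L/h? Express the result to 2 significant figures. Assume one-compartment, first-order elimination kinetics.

8.5 L/h

k = ln2 / t½ = 0.693147 / 11.1 = 0.06245 h⁻¹
CL = k × Vd = 0.06245 × 136 = 8.493 L/h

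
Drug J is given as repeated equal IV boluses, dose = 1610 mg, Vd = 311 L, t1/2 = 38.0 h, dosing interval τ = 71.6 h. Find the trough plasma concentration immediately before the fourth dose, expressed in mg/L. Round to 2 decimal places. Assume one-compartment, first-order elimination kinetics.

C₀ per dose = Dose / Vd = 1610 / 311 = 5.177 mg/L
k = ln2 / t½ = 0.693147 / 38.0 = 0.01824 h⁻¹
Fraction remaining after one interval: r = e^(−kτ) = e^(−0.01824 × 71.6) = 0.2709
Before dose 4, 3 doses have been given (aged 1τ, 2τ, 3τ).
C_trough = C₀ × (r + r² + … + r^3) = C₀ × r(1−r^3)/(1−r)
        = 5.177 × 0.2709 × (1 − 0.01988) / (1 − 0.2709) = 1.885 mg/L

1.89 mg/L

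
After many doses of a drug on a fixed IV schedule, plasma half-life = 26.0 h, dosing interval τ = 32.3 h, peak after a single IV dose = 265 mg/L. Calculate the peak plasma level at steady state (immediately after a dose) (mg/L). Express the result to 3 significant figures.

k = ln2 / t½ = 0.693147 / 26.0 = 0.02666 h⁻¹
e^(−kτ) = e^(−0.02666 × 32.3) = 0.4227
Accumulation ratio R = 1 / (1 − e^(−kτ)) = 1 / (1 − 0.4227) = 1.732
Steady-state peak = C₀ × R = 265 × 1.732 = 459.0 mg/L

459 mg/L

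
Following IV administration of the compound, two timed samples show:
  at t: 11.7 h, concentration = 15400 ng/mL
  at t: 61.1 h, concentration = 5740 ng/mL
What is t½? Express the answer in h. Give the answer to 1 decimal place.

k = ln(C₁/C₂) / (t₂ − t₁) = ln(15400/5740) / (61.1 − 11.7)
  = 0.9869 / 49.40 = 0.01998 h⁻¹
t½ = ln2 / k = 0.693147 / 0.01998 = 34.69 h

34.7 h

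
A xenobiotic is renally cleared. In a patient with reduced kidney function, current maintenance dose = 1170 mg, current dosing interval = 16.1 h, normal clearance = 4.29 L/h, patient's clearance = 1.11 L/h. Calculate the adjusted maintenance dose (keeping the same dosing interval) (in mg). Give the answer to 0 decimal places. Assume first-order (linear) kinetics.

To keep the same average steady-state level, dosing rate must scale with clearance.
CL ratio = 1.11 / 4.29 = 0.2587
New dose (same interval) = 1170 × 0.2587 = 302.7 mg

303 mg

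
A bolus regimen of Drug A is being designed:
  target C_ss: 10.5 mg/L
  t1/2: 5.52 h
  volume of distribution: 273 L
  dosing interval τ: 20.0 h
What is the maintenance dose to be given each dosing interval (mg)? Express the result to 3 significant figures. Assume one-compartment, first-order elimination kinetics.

7200 mg

k = ln2 / t½ = 0.693147 / 5.52 = 0.1256 h⁻¹
CL = k × Vd = 0.1256 × 273 = 34.29 L/h
At steady state, Dose/τ = Css × CL.
Dose = Css × CL × τ = 10.5 × 34.29 × 20.0 = 7201 mg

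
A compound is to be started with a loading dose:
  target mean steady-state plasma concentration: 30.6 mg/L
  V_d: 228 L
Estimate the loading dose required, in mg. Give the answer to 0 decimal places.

6977 mg

LD = Css × Vd = 30.6 × 228 = 6977 mg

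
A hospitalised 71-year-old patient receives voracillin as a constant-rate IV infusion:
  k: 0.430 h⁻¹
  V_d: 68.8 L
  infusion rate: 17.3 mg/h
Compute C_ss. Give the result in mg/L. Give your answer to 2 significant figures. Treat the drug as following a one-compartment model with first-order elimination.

0.58 mg/L

CL = k × Vd = 0.4300 × 68.8 = 29.58 L/h
At steady state Css = R₀ / CL = 17.3 / 29.58 = 0.5849 mg/L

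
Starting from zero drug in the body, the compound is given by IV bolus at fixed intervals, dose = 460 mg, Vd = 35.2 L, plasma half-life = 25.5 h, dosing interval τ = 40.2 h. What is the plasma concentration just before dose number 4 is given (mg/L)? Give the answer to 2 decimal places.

C₀ per dose = Dose / Vd = 460 / 35.2 = 13.07 mg/L
k = ln2 / t½ = 0.693147 / 25.5 = 0.02718 h⁻¹
Fraction remaining after one interval: r = e^(−kτ) = e^(−0.02718 × 40.2) = 0.3353
Before dose 4, 3 doses have been given (aged 1τ, 2τ, 3τ).
C_trough = C₀ × (r + r² + … + r^3) = C₀ × r(1−r^3)/(1−r)
        = 13.07 × 0.3353 × (1 − 0.03770) / (1 − 0.3353) = 6.344 mg/L

6.34 mg/L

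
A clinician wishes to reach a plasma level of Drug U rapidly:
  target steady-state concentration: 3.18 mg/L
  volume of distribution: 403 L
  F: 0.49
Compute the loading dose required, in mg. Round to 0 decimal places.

2615 mg

LD = Css × Vd / F = 3.18 × 403 / 0.49 = 2615 mg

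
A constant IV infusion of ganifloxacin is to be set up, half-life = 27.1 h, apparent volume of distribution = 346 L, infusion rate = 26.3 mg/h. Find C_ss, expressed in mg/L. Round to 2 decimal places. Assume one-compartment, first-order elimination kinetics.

2.97 mg/L

k = ln2 / t½ = 0.693147 / 27.1 = 0.02558 h⁻¹
CL = k × Vd = 0.02558 × 346 = 8.851 L/h
At steady state Css = R₀ / CL = 26.3 / 8.851 = 2.971 mg/L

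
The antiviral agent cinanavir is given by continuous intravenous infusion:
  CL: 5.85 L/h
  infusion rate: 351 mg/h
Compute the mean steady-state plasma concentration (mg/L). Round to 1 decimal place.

At steady state Css = R₀ / CL = 351 / 5.850 = 60.00 mg/L

60.0 mg/L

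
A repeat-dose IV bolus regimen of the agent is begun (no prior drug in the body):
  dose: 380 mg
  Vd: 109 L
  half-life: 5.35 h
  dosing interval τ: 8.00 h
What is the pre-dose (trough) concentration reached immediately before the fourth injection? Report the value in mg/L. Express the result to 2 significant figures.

C₀ per dose = Dose / Vd = 380 / 109 = 3.486 mg/L
k = ln2 / t½ = 0.693147 / 5.35 = 0.1296 h⁻¹
Fraction remaining after one interval: r = e^(−kτ) = e^(−0.1296 × 8.00) = 0.3546
Before dose 4, 3 doses have been given (aged 1τ, 2τ, 3τ).
C_trough = C₀ × (r + r² + … + r^3) = C₀ × r(1−r^3)/(1−r)
        = 3.486 × 0.3546 × (1 − 0.04459) / (1 − 0.3546) = 1.830 mg/L

1.8 mg/L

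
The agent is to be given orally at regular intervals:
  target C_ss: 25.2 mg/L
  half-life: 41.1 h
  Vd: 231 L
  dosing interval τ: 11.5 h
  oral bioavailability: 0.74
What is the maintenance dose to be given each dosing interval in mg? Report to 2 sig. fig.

1500 mg

k = ln2 / t½ = 0.693147 / 41.1 = 0.01686 h⁻¹
CL = k × Vd = 0.01686 × 231 = 3.895 L/h
At steady state, F × (Dose/τ) = Css × CL.
Dose = Css × CL × τ / F = 25.2 × 3.895 × 11.5 / 0.74 = 1525 mg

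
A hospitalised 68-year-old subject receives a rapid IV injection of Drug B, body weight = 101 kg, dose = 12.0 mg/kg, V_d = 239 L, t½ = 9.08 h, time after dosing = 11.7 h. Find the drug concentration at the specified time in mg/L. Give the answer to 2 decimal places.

Total dose = 12.0 × 101 = 1212 mg
C₀ = Dose / Vd = 1212 / 239 = 5.071 mg/L
k = ln2 / t½ = 0.693147 / 9.08 = 0.07634 h⁻¹
C = C₀ · e^(−k·t) = 5.071 × e^(−0.07634 × 11.7)
  = 5.071 × 0.4094 = 2.076 mg/L

2.08 mg/L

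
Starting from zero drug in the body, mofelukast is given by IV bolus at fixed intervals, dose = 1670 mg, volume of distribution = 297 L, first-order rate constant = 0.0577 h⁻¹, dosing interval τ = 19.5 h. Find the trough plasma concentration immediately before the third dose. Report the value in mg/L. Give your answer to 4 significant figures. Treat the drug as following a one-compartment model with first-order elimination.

C₀ per dose = Dose / Vd = 1670 / 297 = 5.623 mg/L
Fraction remaining after one interval: r = e^(−kτ) = e^(−0.05770 × 19.5) = 0.3246
Before dose 3, 2 doses have been given (aged 1τ, 2τ).
C_trough = C₀ × (r + r²) = 5.623 × (0.3246 + 0.1054) = 2.418 mg/L

2.418 mg/L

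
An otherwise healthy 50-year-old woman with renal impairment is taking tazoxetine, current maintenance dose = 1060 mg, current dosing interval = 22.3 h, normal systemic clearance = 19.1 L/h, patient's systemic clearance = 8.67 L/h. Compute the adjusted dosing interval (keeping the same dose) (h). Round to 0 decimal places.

49 h

To keep the same average steady-state level, dosing rate must scale with clearance.
CL ratio = 8.67 / 19.1 = 0.4539
New interval (same dose) = 22.3 / 0.4539 = 49.13 h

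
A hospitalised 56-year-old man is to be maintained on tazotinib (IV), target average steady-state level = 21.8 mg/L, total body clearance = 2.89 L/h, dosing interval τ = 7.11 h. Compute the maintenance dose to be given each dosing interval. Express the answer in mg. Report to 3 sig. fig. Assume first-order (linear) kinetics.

At steady state, Dose/τ = Css × CL.
Dose = Css × CL × τ = 21.8 × 2.890 × 7.11 = 447.9 mg

448 mg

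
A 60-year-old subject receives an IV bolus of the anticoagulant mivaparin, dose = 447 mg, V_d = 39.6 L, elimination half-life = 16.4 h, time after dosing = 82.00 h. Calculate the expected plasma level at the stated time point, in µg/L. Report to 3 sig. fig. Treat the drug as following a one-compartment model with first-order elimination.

C₀ = Dose / Vd = 447.0 / 39.6 = 11.29 mg/L
k = ln2 / t½ = 0.693147 / 16.4 = 0.04227 h⁻¹
t / t½ = 82.00 / 16.4 = 5 half-lives
C = C₀ × (1/2)^5 = 11.29 × 0.03125 = 0.3528 mg/L
Convert: 0.3528 mg/L × 1000 = 352.8 µg/L

353 µg/L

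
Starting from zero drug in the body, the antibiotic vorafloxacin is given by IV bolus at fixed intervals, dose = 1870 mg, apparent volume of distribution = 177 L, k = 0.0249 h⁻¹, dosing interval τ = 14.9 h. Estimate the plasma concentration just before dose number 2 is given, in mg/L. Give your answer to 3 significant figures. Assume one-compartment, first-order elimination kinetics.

C₀ per dose = Dose / Vd = 1870 / 177 = 10.56 mg/L
Fraction remaining after one interval: r = e^(−kτ) = e^(−0.02490 × 14.9) = 0.6900
Before dose 2, 1 dose has been given (aged 1τ).
C_trough = C₀ × r = 10.56 × 0.6900 = 7.286 mg/L

7.29 mg/L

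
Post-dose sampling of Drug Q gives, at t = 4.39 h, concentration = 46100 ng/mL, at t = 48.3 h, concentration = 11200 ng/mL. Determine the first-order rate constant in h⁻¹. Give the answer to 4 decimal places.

k = ln(C₁/C₂) / (t₂ − t₁) = ln(46100/11200) / (48.3 − 4.39)
  = 1.415 / 43.91 = 0.03223 h⁻¹

0.0322 h⁻¹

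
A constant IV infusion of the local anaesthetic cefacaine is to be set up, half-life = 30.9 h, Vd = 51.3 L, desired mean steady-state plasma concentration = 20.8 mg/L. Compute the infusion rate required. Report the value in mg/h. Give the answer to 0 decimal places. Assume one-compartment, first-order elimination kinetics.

24 mg/h

k = ln2 / t½ = 0.693147 / 30.9 = 0.02243 h⁻¹
CL = k × Vd = 0.02243 × 51.3 = 1.151 L/h
At steady state, infusion rate R₀ = Css × CL = 20.8 × 1.151 = 23.94 mg/h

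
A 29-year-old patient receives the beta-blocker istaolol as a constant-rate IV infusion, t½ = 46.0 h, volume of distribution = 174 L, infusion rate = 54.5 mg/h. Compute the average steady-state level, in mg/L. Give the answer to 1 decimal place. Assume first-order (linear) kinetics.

k = ln2 / t½ = 0.693147 / 46.0 = 0.01507 h⁻¹
CL = k × Vd = 0.01507 × 174 = 2.622 L/h
At steady state Css = R₀ / CL = 54.5 / 2.622 = 20.79 mg/L

20.8 mg/L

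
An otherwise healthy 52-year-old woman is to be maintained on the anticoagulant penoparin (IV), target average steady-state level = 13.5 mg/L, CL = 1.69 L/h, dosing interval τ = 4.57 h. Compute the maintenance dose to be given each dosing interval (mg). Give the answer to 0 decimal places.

At steady state, Dose/τ = Css × CL.
Dose = Css × CL × τ = 13.5 × 1.690 × 4.57 = 104.3 mg

104 mg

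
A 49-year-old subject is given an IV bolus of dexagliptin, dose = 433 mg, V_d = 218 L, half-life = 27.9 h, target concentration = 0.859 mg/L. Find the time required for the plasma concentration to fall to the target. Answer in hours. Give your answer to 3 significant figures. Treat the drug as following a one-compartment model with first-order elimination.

33.7 h

C₀ = Dose / Vd = 433.0 / 218 = 1.986 mg/L
k = ln2 / t½ = 0.693147 / 27.9 = 0.02484 h⁻¹
t = ln(C₀ / C) / k = ln(1.986 / 0.859) / 0.02484
  = ln(2.312) / 0.02484 = 0.8381 / 0.02484 = 33.74 h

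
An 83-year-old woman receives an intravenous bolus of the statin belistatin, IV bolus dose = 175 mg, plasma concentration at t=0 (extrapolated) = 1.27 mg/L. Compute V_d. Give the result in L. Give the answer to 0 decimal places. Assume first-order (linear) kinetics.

Vd = Dose / C₀ = 175.0 / 1.27 = 137.8 L

138 L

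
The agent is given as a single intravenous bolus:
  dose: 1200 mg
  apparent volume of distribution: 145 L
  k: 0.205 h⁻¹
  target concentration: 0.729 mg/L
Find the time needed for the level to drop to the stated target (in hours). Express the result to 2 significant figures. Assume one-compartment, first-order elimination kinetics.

C₀ = Dose / Vd = 1200 / 145 = 8.276 mg/L
t = ln(C₀ / C) / k = ln(8.276 / 0.729) / 0.2050
  = ln(11.35) / 0.2050 = 2.429 / 0.2050 = 11.85 h

12 h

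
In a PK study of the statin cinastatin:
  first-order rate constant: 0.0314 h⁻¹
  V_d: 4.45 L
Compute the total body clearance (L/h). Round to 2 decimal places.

CL = k × Vd = 0.0314 × 4.45 = 0.1397 L/h

0.14 L/h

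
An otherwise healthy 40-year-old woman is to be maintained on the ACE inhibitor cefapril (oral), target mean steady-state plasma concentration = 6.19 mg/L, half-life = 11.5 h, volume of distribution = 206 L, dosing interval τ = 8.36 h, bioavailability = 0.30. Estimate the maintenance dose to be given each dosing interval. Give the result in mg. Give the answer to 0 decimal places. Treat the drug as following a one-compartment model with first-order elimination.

k = ln2 / t½ = 0.693147 / 11.5 = 0.06027 h⁻¹
CL = k × Vd = 0.06027 × 206 = 12.42 L/h
At steady state, F × (Dose/τ) = Css × CL.
Dose = Css × CL × τ / F = 6.19 × 12.42 × 8.36 / 0.30 = 2142 mg

2142 mg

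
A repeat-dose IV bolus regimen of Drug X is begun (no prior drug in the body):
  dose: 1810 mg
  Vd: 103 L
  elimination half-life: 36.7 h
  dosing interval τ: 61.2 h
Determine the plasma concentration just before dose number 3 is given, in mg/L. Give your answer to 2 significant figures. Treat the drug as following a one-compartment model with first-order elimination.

7.3 mg/L

C₀ per dose = Dose / Vd = 1810 / 103 = 17.57 mg/L
k = ln2 / t½ = 0.693147 / 36.7 = 0.01889 h⁻¹
Fraction remaining after one interval: r = e^(−kτ) = e^(−0.01889 × 61.2) = 0.3147
Before dose 3, 2 doses have been given (aged 1τ, 2τ).
C_trough = C₀ × (r + r²) = 17.57 × (0.3147 + 0.09904) = 7.269 mg/L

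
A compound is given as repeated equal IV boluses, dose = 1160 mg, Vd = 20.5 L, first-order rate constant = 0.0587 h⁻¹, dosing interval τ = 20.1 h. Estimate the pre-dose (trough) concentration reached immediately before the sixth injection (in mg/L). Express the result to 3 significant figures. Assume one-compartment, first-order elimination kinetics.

C₀ per dose = Dose / Vd = 1160 / 20.5 = 56.59 mg/L
Fraction remaining after one interval: r = e^(−kτ) = e^(−0.05870 × 20.1) = 0.3073
Before dose 6, 5 doses have been given (aged 1τ, 2τ, 3τ, 4τ, 5τ).
C_trough = C₀ × (r + r² + … + r^5) = C₀ × r(1−r^5)/(1−r)
        = 56.59 × 0.3073 × (1 − 0.002740) / (1 − 0.3073) = 25.04 mg/L

25.0 mg/L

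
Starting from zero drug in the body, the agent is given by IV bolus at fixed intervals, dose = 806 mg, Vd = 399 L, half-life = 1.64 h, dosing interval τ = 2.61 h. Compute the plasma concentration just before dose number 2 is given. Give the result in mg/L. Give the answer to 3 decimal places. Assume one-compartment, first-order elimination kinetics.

0.670 mg/L

C₀ per dose = Dose / Vd = 806 / 399 = 2.020 mg/L
k = ln2 / t½ = 0.693147 / 1.64 = 0.4227 h⁻¹
Fraction remaining after one interval: r = e^(−kτ) = e^(−0.4227 × 2.61) = 0.3318
Before dose 2, 1 dose has been given (aged 1τ).
C_trough = C₀ × r = 2.020 × 0.3318 = 0.6702 mg/L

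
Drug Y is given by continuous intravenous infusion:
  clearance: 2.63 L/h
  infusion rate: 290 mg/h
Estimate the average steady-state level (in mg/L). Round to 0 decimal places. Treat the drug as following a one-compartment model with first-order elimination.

At steady state Css = R₀ / CL = 290 / 2.630 = 110.3 mg/L

110 mg/L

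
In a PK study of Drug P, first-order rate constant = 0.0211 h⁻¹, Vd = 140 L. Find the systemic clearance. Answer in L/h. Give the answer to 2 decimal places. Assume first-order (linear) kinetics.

CL = k × Vd = 0.0211 × 140 = 2.954 L/h

2.95 L/h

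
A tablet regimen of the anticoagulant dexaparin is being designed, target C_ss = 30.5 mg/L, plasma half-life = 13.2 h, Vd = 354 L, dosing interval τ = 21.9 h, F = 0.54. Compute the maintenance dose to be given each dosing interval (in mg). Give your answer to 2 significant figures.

k = ln2 / t½ = 0.693147 / 13.2 = 0.05251 h⁻¹
CL = k × Vd = 0.05251 × 354 = 18.59 L/h
At steady state, F × (Dose/τ) = Css × CL.
Dose = Css × CL × τ / F = 30.5 × 18.59 × 21.9 / 0.54 = 22990 mg

23000 mg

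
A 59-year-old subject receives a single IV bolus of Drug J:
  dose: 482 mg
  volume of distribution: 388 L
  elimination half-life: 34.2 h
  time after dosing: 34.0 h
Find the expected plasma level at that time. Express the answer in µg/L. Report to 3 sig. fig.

C₀ = Dose / Vd = 482.0 / 388 = 1.242 mg/L
k = ln2 / t½ = 0.693147 / 34.2 = 0.02027 h⁻¹
C = C₀ · e^(−k·t) = 1.242 × e^(−0.02027 × 34.0)
  = 1.242 × 0.5020 = 0.6235 mg/L
Convert: 0.6235 mg/L × 1000 = 623.5 µg/L

624 µg/L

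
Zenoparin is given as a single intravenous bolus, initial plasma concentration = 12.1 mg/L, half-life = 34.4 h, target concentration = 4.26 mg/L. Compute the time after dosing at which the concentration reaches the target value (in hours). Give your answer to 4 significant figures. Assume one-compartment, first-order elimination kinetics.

k = ln2 / t½ = 0.693147 / 34.4 = 0.02015 h⁻¹
t = ln(C₀ / C) / k = ln(12.10 / 4.26) / 0.02015
  = ln(2.840) / 0.02015 = 1.044 / 0.02015 = 51.81 h

51.81 h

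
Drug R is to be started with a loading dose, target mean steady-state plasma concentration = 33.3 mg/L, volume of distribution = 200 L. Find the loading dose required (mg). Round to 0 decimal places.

6660 mg

LD = Css × Vd = 33.3 × 200 = 6660 mg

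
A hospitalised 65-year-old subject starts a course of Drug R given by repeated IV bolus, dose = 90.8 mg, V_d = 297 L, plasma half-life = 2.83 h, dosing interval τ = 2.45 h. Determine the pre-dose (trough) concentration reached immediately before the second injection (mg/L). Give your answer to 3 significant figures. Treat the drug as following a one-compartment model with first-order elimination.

C₀ per dose = Dose / Vd = 90.8 / 297 = 0.3057 mg/L
k = ln2 / t½ = 0.693147 / 2.83 = 0.2449 h⁻¹
Fraction remaining after one interval: r = e^(−kτ) = e^(−0.2449 × 2.45) = 0.5488
Before dose 2, 1 dose has been given (aged 1τ).
C_trough = C₀ × r = 0.3057 × 0.5488 = 0.1678 mg/L

0.168 mg/L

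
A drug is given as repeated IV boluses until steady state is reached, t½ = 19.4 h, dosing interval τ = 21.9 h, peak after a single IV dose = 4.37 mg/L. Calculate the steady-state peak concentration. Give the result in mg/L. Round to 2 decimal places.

k = ln2 / t½ = 0.693147 / 19.4 = 0.03573 h⁻¹
e^(−kτ) = e^(−0.03573 × 21.9) = 0.4573
Accumulation ratio R = 1 / (1 − e^(−kτ)) = 1 / (1 − 0.4573) = 1.843
Steady-state peak = C₀ × R = 4.37 × 1.843 = 8.054 mg/L

8.05 mg/L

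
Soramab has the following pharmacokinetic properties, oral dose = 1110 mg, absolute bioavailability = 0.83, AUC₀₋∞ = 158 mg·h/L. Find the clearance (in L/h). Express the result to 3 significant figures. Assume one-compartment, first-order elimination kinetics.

CL = F·Dose / AUC = 0.83 × 1110 / 158 = 5.831 L/h

5.83 L/h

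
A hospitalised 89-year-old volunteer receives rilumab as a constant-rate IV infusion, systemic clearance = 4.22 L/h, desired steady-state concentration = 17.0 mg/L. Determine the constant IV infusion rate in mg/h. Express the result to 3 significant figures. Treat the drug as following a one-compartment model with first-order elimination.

71.7 mg/h

At steady state, infusion rate R₀ = Css × CL = 17.0 × 4.220 = 71.74 mg/h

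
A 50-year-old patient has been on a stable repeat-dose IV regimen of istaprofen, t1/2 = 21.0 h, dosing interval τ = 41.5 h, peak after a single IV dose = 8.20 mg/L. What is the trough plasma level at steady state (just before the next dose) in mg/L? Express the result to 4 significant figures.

2.794 mg/L

k = ln2 / t½ = 0.693147 / 21.0 = 0.03301 h⁻¹
e^(−kτ) = e^(−0.03301 × 41.5) = 0.2541
Accumulation ratio R = 1 / (1 − e^(−kτ)) = 1 / (1 − 0.2541) = 1.341
Steady-state trough = C₀ × R × e^(−kτ) = 8.20 × 1.341 × 0.2541 = 2.794 mg/L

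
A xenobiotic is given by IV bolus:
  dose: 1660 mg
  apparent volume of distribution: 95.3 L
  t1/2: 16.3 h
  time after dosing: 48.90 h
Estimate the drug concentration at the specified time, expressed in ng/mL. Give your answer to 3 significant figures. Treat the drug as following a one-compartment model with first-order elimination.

2180 ng/mL

C₀ = Dose / Vd = 1660 / 95.3 = 17.42 mg/L
k = ln2 / t½ = 0.693147 / 16.3 = 0.04252 h⁻¹
t / t½ = 48.90 / 16.3 = 3 half-lives
C = C₀ × (1/2)^3 = 17.42 × 0.1250 = 2.178 mg/L
Convert: 2.178 mg/L × 1000 = 2178 ng/mL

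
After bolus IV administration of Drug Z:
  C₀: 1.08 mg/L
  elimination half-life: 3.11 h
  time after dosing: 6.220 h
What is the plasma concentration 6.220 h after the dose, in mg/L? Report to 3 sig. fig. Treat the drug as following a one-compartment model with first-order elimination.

0.270 mg/L

k = ln2 / t½ = 0.693147 / 3.11 = 0.2229 h⁻¹
t / t½ = 6.220 / 3.11 = 2 half-lives
C = C₀ × (1/2)^2 = 1.080 × 0.2500 = 0.2700 mg/L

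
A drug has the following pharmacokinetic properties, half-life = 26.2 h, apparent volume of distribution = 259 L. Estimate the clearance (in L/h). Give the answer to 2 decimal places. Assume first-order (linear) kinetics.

k = ln2 / t½ = 0.693147 / 26.2 = 0.02646 h⁻¹
CL = k × Vd = 0.02646 × 259 = 6.853 L/h

6.85 L/h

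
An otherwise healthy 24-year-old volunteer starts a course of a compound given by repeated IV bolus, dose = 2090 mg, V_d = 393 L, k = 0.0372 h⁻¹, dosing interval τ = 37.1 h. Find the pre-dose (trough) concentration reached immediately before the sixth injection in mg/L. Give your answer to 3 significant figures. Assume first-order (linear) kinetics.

C₀ per dose = Dose / Vd = 2090 / 393 = 5.318 mg/L
Fraction remaining after one interval: r = e^(−kτ) = e^(−0.03720 × 37.1) = 0.2515
Before dose 6, 5 doses have been given (aged 1τ, 2τ, 3τ, 4τ, 5τ).
C_trough = C₀ × (r + r² + … + r^5) = C₀ × r(1−r^5)/(1−r)
        = 5.318 × 0.2515 × (1 − 0.001006) / (1 − 0.2515) = 1.785 mg/L

1.79 mg/L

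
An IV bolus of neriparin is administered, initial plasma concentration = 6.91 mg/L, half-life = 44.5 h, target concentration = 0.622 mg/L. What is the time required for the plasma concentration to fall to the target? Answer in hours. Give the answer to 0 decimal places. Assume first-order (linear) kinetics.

k = ln2 / t½ = 0.693147 / 44.5 = 0.01558 h⁻¹
t = ln(C₀ / C) / k = ln(6.910 / 0.622) / 0.01558
  = ln(11.11) / 0.01558 = 2.408 / 0.01558 = 154.6 h

155 h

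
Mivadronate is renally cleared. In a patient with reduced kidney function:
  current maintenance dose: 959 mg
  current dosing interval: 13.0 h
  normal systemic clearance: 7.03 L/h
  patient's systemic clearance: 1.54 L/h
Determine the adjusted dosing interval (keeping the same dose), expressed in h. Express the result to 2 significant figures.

59 h

To keep the same average steady-state level, dosing rate must scale with clearance.
CL ratio = 1.54 / 7.03 = 0.2191
New interval (same dose) = 13.0 / 0.2191 = 59.33 h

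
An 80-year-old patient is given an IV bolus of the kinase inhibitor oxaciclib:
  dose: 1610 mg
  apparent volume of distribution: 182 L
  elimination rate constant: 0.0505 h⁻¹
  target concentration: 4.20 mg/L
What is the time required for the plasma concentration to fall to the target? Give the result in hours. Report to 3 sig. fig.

C₀ = Dose / Vd = 1610 / 182 = 8.846 mg/L
t = ln(C₀ / C) / k = ln(8.846 / 4.20) / 0.05050
  = ln(2.106) / 0.05050 = 0.7448 / 0.05050 = 14.75 h

14.8 h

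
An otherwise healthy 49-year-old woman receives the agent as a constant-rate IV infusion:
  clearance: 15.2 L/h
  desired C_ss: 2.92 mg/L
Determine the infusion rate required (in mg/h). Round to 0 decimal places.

44 mg/h

At steady state, infusion rate R₀ = Css × CL = 2.92 × 15.20 = 44.38 mg/h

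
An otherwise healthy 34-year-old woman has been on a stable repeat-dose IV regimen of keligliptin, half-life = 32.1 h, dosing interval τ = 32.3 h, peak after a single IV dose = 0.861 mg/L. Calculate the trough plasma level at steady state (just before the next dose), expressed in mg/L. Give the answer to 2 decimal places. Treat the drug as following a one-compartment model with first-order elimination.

k = ln2 / t½ = 0.693147 / 32.1 = 0.02159 h⁻¹
e^(−kτ) = e^(−0.02159 × 32.3) = 0.4979
Accumulation ratio R = 1 / (1 − e^(−kτ)) = 1 / (1 − 0.4979) = 1.992
Steady-state trough = C₀ × R × e^(−kτ) = 0.861 × 1.992 × 0.4979 = 0.8540 mg/L

0.85 mg/L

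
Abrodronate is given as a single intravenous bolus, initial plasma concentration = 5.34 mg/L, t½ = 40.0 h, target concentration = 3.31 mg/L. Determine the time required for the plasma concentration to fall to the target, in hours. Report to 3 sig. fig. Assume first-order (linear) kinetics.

k = ln2 / t½ = 0.693147 / 40.0 = 0.01733 h⁻¹
t = ln(C₀ / C) / k = ln(5.340 / 3.31) / 0.01733
  = ln(1.613) / 0.01733 = 0.4781 / 0.01733 = 27.59 h

27.6 h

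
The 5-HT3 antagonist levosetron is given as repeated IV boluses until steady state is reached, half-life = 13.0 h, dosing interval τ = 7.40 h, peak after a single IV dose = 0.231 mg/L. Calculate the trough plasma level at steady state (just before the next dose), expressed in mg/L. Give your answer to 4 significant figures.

0.4775 mg/L

k = ln2 / t½ = 0.693147 / 13.0 = 0.05332 h⁻¹
e^(−kτ) = e^(−0.05332 × 7.40) = 0.6740
Accumulation ratio R = 1 / (1 − e^(−kτ)) = 1 / (1 − 0.6740) = 3.067
Steady-state trough = C₀ × R × e^(−kτ) = 0.231 × 3.067 × 0.6740 = 0.4775 mg/L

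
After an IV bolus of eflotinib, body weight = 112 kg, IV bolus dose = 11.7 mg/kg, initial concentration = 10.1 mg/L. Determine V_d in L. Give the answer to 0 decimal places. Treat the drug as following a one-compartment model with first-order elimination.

130 L

Dose = 11.7 × 112 = 1310 mg
Vd = Dose / C₀ = 1310 / 10.1 = 129.7 L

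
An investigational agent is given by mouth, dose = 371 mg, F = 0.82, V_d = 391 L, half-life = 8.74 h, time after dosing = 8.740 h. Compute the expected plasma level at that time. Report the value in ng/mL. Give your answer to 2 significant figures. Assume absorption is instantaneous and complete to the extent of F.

390 ng/mL

Amount reaching circulation = F × Dose = 0.82 × 371.0 = 304.2 mg
C₀ = F·Dose / Vd = 304.2 / 391 = 0.7780 mg/L
k = ln2 / t½ = 0.693147 / 8.74 = 0.07931 h⁻¹
t / t½ = 8.740 / 8.74 = 1 half-lives
C = C₀ × (1/2)^1 = 0.7780 × 0.5000 = 0.3890 mg/L
Convert: 0.3890 mg/L × 1000 = 389.0 ng/mL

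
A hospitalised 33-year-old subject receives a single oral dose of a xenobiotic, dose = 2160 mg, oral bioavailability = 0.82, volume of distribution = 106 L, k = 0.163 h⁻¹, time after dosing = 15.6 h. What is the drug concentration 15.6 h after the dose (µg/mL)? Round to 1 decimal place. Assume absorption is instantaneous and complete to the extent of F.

Amount reaching circulation = F × Dose = 0.82 × 2160 = 1771 mg
C₀ = F·Dose / Vd = 1771 / 106 = 16.71 mg/L
C = C₀ · e^(−k·t) = 16.71 × e^(−0.1630 × 15.6)
  = 16.71 × 0.07865 = 1.314 mg/L
(1.314 mg/L = 1.314 µg/mL)

1.3 µg/mL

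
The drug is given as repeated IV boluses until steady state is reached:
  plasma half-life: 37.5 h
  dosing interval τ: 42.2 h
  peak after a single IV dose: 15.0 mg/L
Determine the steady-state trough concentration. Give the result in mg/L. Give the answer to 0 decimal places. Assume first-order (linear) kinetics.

k = ln2 / t½ = 0.693147 / 37.5 = 0.01848 h⁻¹
e^(−kτ) = e^(−0.01848 × 42.2) = 0.4585
Accumulation ratio R = 1 / (1 − e^(−kτ)) = 1 / (1 − 0.4585) = 1.847
Steady-state trough = C₀ × R × e^(−kτ) = 15.0 × 1.847 × 0.4585 = 12.70 mg/L

13 mg/L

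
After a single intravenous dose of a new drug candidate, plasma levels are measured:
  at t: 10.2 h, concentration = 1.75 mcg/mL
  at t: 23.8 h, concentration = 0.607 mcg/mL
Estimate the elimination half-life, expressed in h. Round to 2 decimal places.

8.90 h

k = ln(C₁/C₂) / (t₂ − t₁) = ln(1.75/0.607) / (23.8 − 10.2)
  = 1.059 / 13.60 = 0.07787 h⁻¹
t½ = ln2 / k = 0.693147 / 0.07787 = 8.901 h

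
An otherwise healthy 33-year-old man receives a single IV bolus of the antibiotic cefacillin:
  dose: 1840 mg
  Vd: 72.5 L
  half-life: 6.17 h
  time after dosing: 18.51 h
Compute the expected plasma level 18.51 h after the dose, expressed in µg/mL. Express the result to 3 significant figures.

3.17 µg/mL

C₀ = Dose / Vd = 1840 / 72.5 = 25.38 mg/L
k = ln2 / t½ = 0.693147 / 6.17 = 0.1123 h⁻¹
t / t½ = 18.51 / 6.17 = 3 half-lives
C = C₀ × (1/2)^3 = 25.38 × 0.1250 = 3.173 mg/L
(3.173 mg/L = 3.173 µg/mL)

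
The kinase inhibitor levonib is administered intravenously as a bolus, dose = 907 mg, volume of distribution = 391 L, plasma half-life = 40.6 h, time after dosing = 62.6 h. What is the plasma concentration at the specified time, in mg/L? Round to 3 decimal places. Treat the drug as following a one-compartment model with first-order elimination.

C₀ = Dose / Vd = 907.0 / 391 = 2.320 mg/L
k = ln2 / t½ = 0.693147 / 40.6 = 0.01707 h⁻¹
C = C₀ · e^(−k·t) = 2.320 × e^(−0.01707 × 62.6)
  = 2.320 × 0.3435 = 0.7969 mg/L

0.797 mg/L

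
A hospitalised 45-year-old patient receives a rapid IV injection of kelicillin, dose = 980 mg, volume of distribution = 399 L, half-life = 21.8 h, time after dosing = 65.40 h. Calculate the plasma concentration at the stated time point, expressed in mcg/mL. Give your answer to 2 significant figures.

0.31 mcg/mL

C₀ = Dose / Vd = 980.0 / 399 = 2.456 mg/L
k = ln2 / t½ = 0.693147 / 21.8 = 0.03180 h⁻¹
t / t½ = 65.40 / 21.8 = 3 half-lives
C = C₀ × (1/2)^3 = 2.456 × 0.1250 = 0.3070 mg/L
(0.3070 mg/L = 0.3070 mcg/mL)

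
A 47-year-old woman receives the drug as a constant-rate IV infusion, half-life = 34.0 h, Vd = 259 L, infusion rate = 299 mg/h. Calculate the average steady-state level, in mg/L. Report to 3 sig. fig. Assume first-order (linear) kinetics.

k = ln2 / t½ = 0.693147 / 34.0 = 0.02039 h⁻¹
CL = k × Vd = 0.02039 × 259 = 5.281 L/h
At steady state Css = R₀ / CL = 299 / 5.281 = 56.62 mg/L

56.6 mg/L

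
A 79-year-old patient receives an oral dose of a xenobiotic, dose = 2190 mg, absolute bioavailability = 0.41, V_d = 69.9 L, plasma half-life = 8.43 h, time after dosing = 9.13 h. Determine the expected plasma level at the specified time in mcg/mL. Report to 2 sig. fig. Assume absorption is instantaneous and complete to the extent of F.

Amount reaching circulation = F × Dose = 0.41 × 2190 = 897.9 mg
C₀ = F·Dose / Vd = 897.9 / 69.9 = 12.85 mg/L
k = ln2 / t½ = 0.693147 / 8.43 = 0.08222 h⁻¹
C = C₀ · e^(−k·t) = 12.85 × e^(−0.08222 × 9.13)
  = 12.85 × 0.4721 = 6.066 mg/L
(6.066 mg/L = 6.066 mcg/mL)

6.1 mcg/mL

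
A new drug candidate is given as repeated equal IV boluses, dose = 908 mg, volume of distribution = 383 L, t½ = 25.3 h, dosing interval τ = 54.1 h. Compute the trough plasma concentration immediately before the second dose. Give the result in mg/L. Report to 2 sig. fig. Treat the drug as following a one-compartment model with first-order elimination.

C₀ per dose = Dose / Vd = 908 / 383 = 2.371 mg/L
k = ln2 / t½ = 0.693147 / 25.3 = 0.02740 h⁻¹
Fraction remaining after one interval: r = e^(−kτ) = e^(−0.02740 × 54.1) = 0.2271
Before dose 2, 1 dose has been given (aged 1τ).
C_trough = C₀ × r = 2.371 × 0.2271 = 0.5385 mg/L

0.54 mg/L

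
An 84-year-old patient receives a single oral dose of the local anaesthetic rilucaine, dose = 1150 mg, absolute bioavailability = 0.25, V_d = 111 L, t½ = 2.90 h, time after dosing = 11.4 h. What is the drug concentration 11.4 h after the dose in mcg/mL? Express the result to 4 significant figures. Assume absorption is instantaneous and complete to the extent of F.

Amount reaching circulation = F × Dose = 0.25 × 1150 = 287.5 mg
C₀ = F·Dose / Vd = 287.5 / 111 = 2.590 mg/L
k = ln2 / t½ = 0.693147 / 2.90 = 0.2390 h⁻¹
C = C₀ · e^(−k·t) = 2.590 × e^(−0.2390 × 11.4)
  = 2.590 × 0.06557 = 0.1698 mg/L
(0.1698 mg/L = 0.1698 mcg/mL)

0.1698 mcg/mL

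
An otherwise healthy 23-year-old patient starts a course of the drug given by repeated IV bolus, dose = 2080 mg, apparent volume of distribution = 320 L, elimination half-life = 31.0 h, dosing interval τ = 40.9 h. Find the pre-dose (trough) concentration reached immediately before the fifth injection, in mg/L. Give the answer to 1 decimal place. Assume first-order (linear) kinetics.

C₀ per dose = Dose / Vd = 2080 / 320 = 6.500 mg/L
k = ln2 / t½ = 0.693147 / 31.0 = 0.02236 h⁻¹
Fraction remaining after one interval: r = e^(−kτ) = e^(−0.02236 × 40.9) = 0.4007
Before dose 5, 4 doses have been given (aged 1τ, 2τ, 3τ, 4τ).
C_trough = C₀ × (r + r² + … + r^4) = C₀ × r(1−r^4)/(1−r)
        = 6.500 × 0.4007 × (1 − 0.02578) / (1 − 0.4007) = 4.234 mg/L

4.2 mg/L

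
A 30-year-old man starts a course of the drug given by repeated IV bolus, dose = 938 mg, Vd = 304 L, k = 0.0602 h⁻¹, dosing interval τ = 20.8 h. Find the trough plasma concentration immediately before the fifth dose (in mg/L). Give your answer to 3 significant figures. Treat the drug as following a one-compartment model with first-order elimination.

C₀ per dose = Dose / Vd = 938 / 304 = 3.086 mg/L
Fraction remaining after one interval: r = e^(−kτ) = e^(−0.06020 × 20.8) = 0.2859
Before dose 5, 4 doses have been given (aged 1τ, 2τ, 3τ, 4τ).
C_trough = C₀ × (r + r² + … + r^4) = C₀ × r(1−r^4)/(1−r)
        = 3.086 × 0.2859 × (1 − 0.006681) / (1 − 0.2859) = 1.227 mg/L

1.23 mg/L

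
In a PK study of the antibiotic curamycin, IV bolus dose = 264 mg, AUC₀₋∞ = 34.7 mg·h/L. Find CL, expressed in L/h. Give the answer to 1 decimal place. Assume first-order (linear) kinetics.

CL = Dose / AUC = 264 / 34.7 = 7.608 L/h

7.6 L/h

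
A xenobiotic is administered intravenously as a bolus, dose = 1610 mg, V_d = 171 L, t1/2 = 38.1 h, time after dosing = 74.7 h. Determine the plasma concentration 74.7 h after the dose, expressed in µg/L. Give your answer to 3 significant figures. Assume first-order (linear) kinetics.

2420 µg/L

C₀ = Dose / Vd = 1610 / 171 = 9.415 mg/L
k = ln2 / t½ = 0.693147 / 38.1 = 0.01819 h⁻¹
C = C₀ · e^(−k·t) = 9.415 × e^(−0.01819 × 74.7)
  = 9.415 × 0.2570 = 2.420 mg/L
Convert: 2.420 mg/L × 1000 = 2420 µg/L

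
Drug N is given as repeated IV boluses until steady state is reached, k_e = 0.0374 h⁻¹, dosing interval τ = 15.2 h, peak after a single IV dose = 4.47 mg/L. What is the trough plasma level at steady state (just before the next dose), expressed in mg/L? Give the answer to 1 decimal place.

e^(−kτ) = e^(−0.03740 × 15.2) = 0.5664
Accumulation ratio R = 1 / (1 − e^(−kτ)) = 1 / (1 − 0.5664) = 2.306
Steady-state trough = C₀ × R × e^(−kτ) = 4.47 × 2.306 × 0.5664 = 5.838 mg/L

5.8 mg/L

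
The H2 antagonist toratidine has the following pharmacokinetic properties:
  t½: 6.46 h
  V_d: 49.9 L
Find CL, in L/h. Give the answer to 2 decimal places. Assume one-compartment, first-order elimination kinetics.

k = ln2 / t½ = 0.693147 / 6.46 = 0.1073 h⁻¹
CL = k × Vd = 0.1073 × 49.9 = 5.354 L/h

5.35 L/h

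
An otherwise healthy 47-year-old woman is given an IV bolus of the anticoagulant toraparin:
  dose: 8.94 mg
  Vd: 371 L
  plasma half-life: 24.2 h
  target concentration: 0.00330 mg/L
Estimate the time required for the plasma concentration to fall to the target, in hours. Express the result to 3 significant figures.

69.4 h

C₀ = Dose / Vd = 8.940 / 371 = 0.02410 mg/L
k = ln2 / t½ = 0.693147 / 24.2 = 0.02864 h⁻¹
t = ln(C₀ / C) / k = ln(0.02410 / 0.00330) / 0.02864
  = ln(7.303) / 0.02864 = 1.988 / 0.02864 = 69.41 h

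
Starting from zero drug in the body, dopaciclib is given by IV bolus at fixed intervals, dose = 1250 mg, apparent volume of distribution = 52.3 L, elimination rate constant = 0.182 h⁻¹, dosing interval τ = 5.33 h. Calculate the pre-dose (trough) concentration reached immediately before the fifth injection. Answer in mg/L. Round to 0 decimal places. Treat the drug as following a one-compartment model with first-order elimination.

C₀ per dose = Dose / Vd = 1250 / 52.3 = 23.90 mg/L
Fraction remaining after one interval: r = e^(−kτ) = e^(−0.1820 × 5.33) = 0.3791
Before dose 5, 4 doses have been given (aged 1τ, 2τ, 3τ, 4τ).
C_trough = C₀ × (r + r² + … + r^4) = C₀ × r(1−r^4)/(1−r)
        = 23.90 × 0.3791 × (1 − 0.02065) / (1 − 0.3791) = 14.29 mg/L

14 mg/L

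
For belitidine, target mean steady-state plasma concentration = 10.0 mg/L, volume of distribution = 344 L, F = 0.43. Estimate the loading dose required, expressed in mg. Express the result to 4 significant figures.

8000 mg

LD = Css × Vd / F = 10.0 × 344 / 0.43 = 8000 mg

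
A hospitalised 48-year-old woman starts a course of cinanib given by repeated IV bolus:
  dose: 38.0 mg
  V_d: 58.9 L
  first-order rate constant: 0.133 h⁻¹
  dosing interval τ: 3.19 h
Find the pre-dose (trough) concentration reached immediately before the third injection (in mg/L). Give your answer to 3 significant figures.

0.698 mg/L

C₀ per dose = Dose / Vd = 38.0 / 58.9 = 0.6452 mg/L
Fraction remaining after one interval: r = e^(−kτ) = e^(−0.1330 × 3.19) = 0.6542
Before dose 3, 2 doses have been given (aged 1τ, 2τ).
C_trough = C₀ × (r + r²) = 0.6452 × (0.6542 + 0.4280) = 0.6982 mg/L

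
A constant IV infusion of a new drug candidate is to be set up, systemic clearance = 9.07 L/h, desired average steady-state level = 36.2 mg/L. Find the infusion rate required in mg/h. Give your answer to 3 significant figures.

At steady state, infusion rate R₀ = Css × CL = 36.2 × 9.070 = 328.3 mg/h

328 mg/h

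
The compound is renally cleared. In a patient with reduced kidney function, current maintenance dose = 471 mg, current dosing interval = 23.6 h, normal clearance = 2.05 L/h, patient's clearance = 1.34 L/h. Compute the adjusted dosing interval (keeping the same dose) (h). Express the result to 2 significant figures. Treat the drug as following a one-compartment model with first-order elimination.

To keep the same average steady-state level, dosing rate must scale with clearance.
CL ratio = 1.34 / 2.05 = 0.6537
New interval (same dose) = 23.6 / 0.6537 = 36.10 h

36 h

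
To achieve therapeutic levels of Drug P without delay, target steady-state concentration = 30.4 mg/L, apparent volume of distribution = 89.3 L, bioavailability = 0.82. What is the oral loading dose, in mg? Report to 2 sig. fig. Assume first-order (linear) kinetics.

LD = Css × Vd / F = 30.4 × 89.3 / 0.82 = 3311 mg

3300 mg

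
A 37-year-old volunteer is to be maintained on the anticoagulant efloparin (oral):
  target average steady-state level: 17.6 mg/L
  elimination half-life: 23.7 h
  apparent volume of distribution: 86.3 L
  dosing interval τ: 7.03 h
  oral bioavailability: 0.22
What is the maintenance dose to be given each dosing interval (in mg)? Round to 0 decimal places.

1419 mg

k = ln2 / t½ = 0.693147 / 23.7 = 0.02925 h⁻¹
CL = k × Vd = 0.02925 × 86.3 = 2.524 L/h
At steady state, F × (Dose/τ) = Css × CL.
Dose = Css × CL × τ / F = 17.6 × 2.524 × 7.03 / 0.22 = 1419 mg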